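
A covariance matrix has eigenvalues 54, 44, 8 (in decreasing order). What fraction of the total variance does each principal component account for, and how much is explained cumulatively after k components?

Step 1 — total variance = trace(Sigma) = Σ λ_i = 54 + 44 + 8 = 106.

Step 2 — fraction explained by component i = λ_i / Σ λ:
  PC1: 54/106 = 0.5094
  PC2: 44/106 = 0.4151
  PC3: 8/106 = 0.0755

Step 3 — cumulative fraction after k components = (λ_1 + ... + λ_k) / Σ λ:
  k = 1: 54/106 = 0.5094
  k = 2: (54 + 44)/106 = 98/106 = 0.9245
  k = 3: (54 + 44 + 8)/106 = 106/106 = 1

Summary (fraction, with percent):

explained: PC1 0.5094 (50.94%), PC2 0.4151 (41.51%), PC3 0.0755 (7.55%);  cumulative: 0.5094, 0.9245, 1


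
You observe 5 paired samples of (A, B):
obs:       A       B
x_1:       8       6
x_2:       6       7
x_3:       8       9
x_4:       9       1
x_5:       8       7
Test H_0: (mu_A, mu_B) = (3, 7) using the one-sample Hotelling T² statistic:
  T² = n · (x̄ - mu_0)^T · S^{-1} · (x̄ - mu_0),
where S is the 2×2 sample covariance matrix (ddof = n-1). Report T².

Step 1 — sample mean vector:
  mean(A) = (8 + 6 + 8 + 9 + 8) / 5 = 39/5 = 7.8
  mean(B) = (6 + 7 + 9 + 1 + 7) / 5 = 30/5 = 6
  x̄ = (7.8, 6),  deviation x̄ - mu_0 = (7.8, 6) - (3, 7) = (4.8, -1).

Step 2 — sample covariance matrix, S[i,j] = (1/(n-1)) · Σ_k (x_{k,i} - mean_i) · (x_{k,j} - mean_j), divisor n-1 = 4:
  S[A,A] = ((0.2)·(0.2) + (-1.8)·(-1.8) + (0.2)·(0.2) + (1.2)·(1.2) + (0.2)·(0.2)) / 4 = 4.8/4 = 1.2
  S[A,B] = ((0.2)·(0) + (-1.8)·(1) + (0.2)·(3) + (1.2)·(-5) + (0.2)·(1)) / 4 = -7/4 = -1.75
  S[B,B] = ((0)·(0) + (1)·(1) + (3)·(3) + (-5)·(-5) + (1)·(1)) / 4 = 36/4 = 9
  S = [[1.2, -1.75],
 [-1.75, 9]].

Step 3 — invert S. det(S) = 1.2·9 - (-1.75)² = 7.7375.
  S^{-1} = (1/det) · [[d, -b], [-b, a]] = [[1.1632, 0.2262],
 [0.2262, 0.1551]].

Step 4 — quadratic form (x̄ - mu_0)^T · S^{-1} · (x̄ - mu_0):
  S^{-1} · (x̄ - mu_0) = (5.357, 0.9305),
  (x̄ - mu_0)^T · [...] = (4.8)·(5.357) + (-1)·(0.9305) = 24.7832.

Step 5 — scale by n: T² = 5 · 24.7832 = 123.916.

T² ≈ 123.916


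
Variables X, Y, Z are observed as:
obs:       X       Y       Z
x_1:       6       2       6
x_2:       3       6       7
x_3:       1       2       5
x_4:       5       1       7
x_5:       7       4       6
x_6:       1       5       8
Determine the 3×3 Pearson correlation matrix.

Step 1 — column means:
  mean(X) = (6 + 3 + 1 + 5 + 7 + 1) / 6 = 23/6 = 3.8333
  mean(Y) = (2 + 6 + 2 + 1 + 4 + 5) / 6 = 20/6 = 3.3333
  mean(Z) = (6 + 7 + 5 + 7 + 6 + 8) / 6 = 39/6 = 6.5

Step 2 — sample variances and covariances s[i,j] = (1/(n-1)) · Σ_k (x_{k,i} - mean_i) · (x_{k,j} - mean_j), with n-1 = 5:
  s[X,X] = ((2.1667)·(2.1667) + (-0.8333)·(-0.8333) + (-2.8333)·(-2.8333) + (1.1667)·(1.1667) + (3.1667)·(3.1667) + (-2.8333)·(-2.8333)) / 5 = 32.8333/5 = 6.5667
  s[X,Y] = ((2.1667)·(-1.3333) + (-0.8333)·(2.6667) + (-2.8333)·(-1.3333) + (1.1667)·(-2.3333) + (3.1667)·(0.6667) + (-2.8333)·(1.6667)) / 5 = -6.6667/5 = -1.3333
  s[X,Z] = ((2.1667)·(-0.5) + (-0.8333)·(0.5) + (-2.8333)·(-1.5) + (1.1667)·(0.5) + (3.1667)·(-0.5) + (-2.8333)·(1.5)) / 5 = -2.5/5 = -0.5
  s[Y,Y] = ((-1.3333)·(-1.3333) + (2.6667)·(2.6667) + (-1.3333)·(-1.3333) + (-2.3333)·(-2.3333) + (0.6667)·(0.6667) + (1.6667)·(1.6667)) / 5 = 19.3333/5 = 3.8667
  s[Y,Z] = ((-1.3333)·(-0.5) + (2.6667)·(0.5) + (-1.3333)·(-1.5) + (-2.3333)·(0.5) + (0.6667)·(-0.5) + (1.6667)·(1.5)) / 5 = 5/5 = 1
  s[Z,Z] = ((-0.5)·(-0.5) + (0.5)·(0.5) + (-1.5)·(-1.5) + (0.5)·(0.5) + (-0.5)·(-0.5) + (1.5)·(1.5)) / 5 = 5.5/5 = 1.1
  Sample standard deviations s_i = √(s[i,i]):
  s(X) = √(6.5667) = 2.5626
  s(Y) = √(3.8667) = 1.9664
  s(Z) = √(1.1) = 1.0488

Step 3 — r_{ij} = s_{ij} / (s_i · s_j):
  r[X,X] = 1 (diagonal).
  r[X,Y] = -1.3333 / (2.5626 · 1.9664) = -1.3333 / 5.039 = -0.2646
  r[X,Z] = -0.5 / (2.5626 · 1.0488) = -0.5 / 2.6876 = -0.186
  r[Y,Y] = 1 (diagonal).
  r[Y,Z] = 1 / (1.9664 · 1.0488) = 1 / 2.0624 = 0.4849
  r[Z,Z] = 1 (diagonal).

R is symmetric with unit diagonal. Assembling:

R = [[1, -0.2646, -0.186],
 [-0.2646, 1, 0.4849],
 [-0.186, 0.4849, 1]]


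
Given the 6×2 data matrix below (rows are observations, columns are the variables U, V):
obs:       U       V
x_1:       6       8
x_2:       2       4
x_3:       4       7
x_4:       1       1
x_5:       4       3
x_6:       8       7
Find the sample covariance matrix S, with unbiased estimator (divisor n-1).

Step 1 — column means:
  mean(U) = (6 + 2 + 4 + 1 + 4 + 8) / 6 = 25/6 = 4.1667
  mean(V) = (8 + 4 + 7 + 1 + 3 + 7) / 6 = 30/6 = 5

Step 2 — sample covariance S[i,j] = (1/(n-1)) · Σ_k (x_{k,i} - mean_i) · (x_{k,j} - mean_j), with n-1 = 5.
  S[U,U] = ((1.8333)·(1.8333) + (-2.1667)·(-2.1667) + (-0.1667)·(-0.1667) + (-3.1667)·(-3.1667) + (-0.1667)·(-0.1667) + (3.8333)·(3.8333)) / 5 = 32.8333/5 = 6.5667
  S[U,V] = ((1.8333)·(3) + (-2.1667)·(-1) + (-0.1667)·(2) + (-3.1667)·(-4) + (-0.1667)·(-2) + (3.8333)·(2)) / 5 = 28/5 = 5.6
  S[V,V] = ((3)·(3) + (-1)·(-1) + (2)·(2) + (-4)·(-4) + (-2)·(-2) + (2)·(2)) / 5 = 38/5 = 7.6

S is symmetric (S[j,i] = S[i,j]). Assembling:

S = [[6.5667, 5.6],
 [5.6, 7.6]]


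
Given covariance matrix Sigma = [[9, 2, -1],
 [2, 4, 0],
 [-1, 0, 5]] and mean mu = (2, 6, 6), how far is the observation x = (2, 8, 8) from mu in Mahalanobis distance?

Step 1 — centre the observation: (x - mu) = (0, 2, 2).

Step 2 — invert Sigma (cofactor / det for 3×3, or solve directly):
  Sigma^{-1} = [[0.1282, -0.0641, 0.0256],
 [-0.0641, 0.2821, -0.0128],
 [0.0256, -0.0128, 0.2051]].

Step 3 — form the quadratic (x - mu)^T · Sigma^{-1} · (x - mu):
  Sigma^{-1} · (x - mu) = (-0.0769, 0.5385, 0.3846).
  (x - mu)^T · [Sigma^{-1} · (x - mu)] = (0)·(-0.0769) + (2)·(0.5385) + (2)·(0.3846) = 1.8462.

Step 4 — take square root: d = √(1.8462) ≈ 1.3587.

d(x, mu) = √(1.8462) ≈ 1.3587


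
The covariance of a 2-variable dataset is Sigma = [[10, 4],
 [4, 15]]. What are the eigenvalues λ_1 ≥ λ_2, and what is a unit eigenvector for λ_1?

Step 1 — characteristic polynomial of 2×2 Sigma:
  det(Sigma - λI) = λ² - trace · λ + det = 0.
  trace = 10 + 15 = 25, det = 10·15 - (4)² = 134.
Step 2 — discriminant:
  Δ = trace² - 4·det = 625 - 536 = 89.
Step 3 — eigenvalues:
  λ = (trace ± √Δ)/2 = (25 ± 9.434)/2,
  λ_1 = 17.217,  λ_2 = 7.783.

Step 4 — unit eigenvector for λ_1: solve (Sigma - λ_1 I)v = 0. First row:
  (10 - 17.217)·v_x + (4)·v_y = 0, i.e. (-7.217)·v_x + (4)·v_y = 0,
  so v ∝ (b, λ_1 - a) = (4, 7.217) = u.
  ||u|| = √((4)² + (7.217)²) = √(68.085) ≈ 8.2514,
  v_1 = u/||u|| ≈ (0.4848, 0.8746) (||v_1|| = 1).

λ_1 = 17.217,  λ_2 = 7.783;  v_1 ≈ (0.4848, 0.8746)


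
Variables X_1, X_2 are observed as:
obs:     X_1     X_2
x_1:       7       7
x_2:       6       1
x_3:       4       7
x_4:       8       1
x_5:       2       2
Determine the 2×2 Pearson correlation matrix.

Step 1 — column means:
  mean(X_1) = (7 + 6 + 4 + 8 + 2) / 5 = 27/5 = 5.4
  mean(X_2) = (7 + 1 + 7 + 1 + 2) / 5 = 18/5 = 3.6

Step 2 — sample variances and covariances s[i,j] = (1/(n-1)) · Σ_k (x_{k,i} - mean_i) · (x_{k,j} - mean_j), with n-1 = 4:
  s[X_1,X_1] = ((1.6)·(1.6) + (0.6)·(0.6) + (-1.4)·(-1.4) + (2.6)·(2.6) + (-3.4)·(-3.4)) / 4 = 23.2/4 = 5.8
  s[X_1,X_2] = ((1.6)·(3.4) + (0.6)·(-2.6) + (-1.4)·(3.4) + (2.6)·(-2.6) + (-3.4)·(-1.6)) / 4 = -2.2/4 = -0.55
  s[X_2,X_2] = ((3.4)·(3.4) + (-2.6)·(-2.6) + (3.4)·(3.4) + (-2.6)·(-2.6) + (-1.6)·(-1.6)) / 4 = 39.2/4 = 9.8
  Sample standard deviations s_i = √(s[i,i]):
  s(X_1) = √(5.8) = 2.4083
  s(X_2) = √(9.8) = 3.1305

Step 3 — r_{ij} = s_{ij} / (s_i · s_j):
  r[X_1,X_1] = 1 (diagonal).
  r[X_1,X_2] = -0.55 / (2.4083 · 3.1305) = -0.55 / 7.5392 = -0.073
  r[X_2,X_2] = 1 (diagonal).

R is symmetric with unit diagonal. Assembling:

R = [[1, -0.073],
 [-0.073, 1]]


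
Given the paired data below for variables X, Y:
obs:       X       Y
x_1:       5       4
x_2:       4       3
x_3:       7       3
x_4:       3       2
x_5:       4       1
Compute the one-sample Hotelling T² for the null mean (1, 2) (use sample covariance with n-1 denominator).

Step 1 — sample mean vector:
  mean(X) = (5 + 4 + 7 + 3 + 4) / 5 = 23/5 = 4.6
  mean(Y) = (4 + 3 + 3 + 2 + 1) / 5 = 13/5 = 2.6
  x̄ = (4.6, 2.6),  deviation x̄ - mu_0 = (4.6, 2.6) - (1, 2) = (3.6, 0.6).

Step 2 — sample covariance matrix, S[i,j] = (1/(n-1)) · Σ_k (x_{k,i} - mean_i) · (x_{k,j} - mean_j), divisor n-1 = 4:
  S[X,X] = ((0.4)·(0.4) + (-0.6)·(-0.6) + (2.4)·(2.4) + (-1.6)·(-1.6) + (-0.6)·(-0.6)) / 4 = 9.2/4 = 2.3
  S[X,Y] = ((0.4)·(1.4) + (-0.6)·(0.4) + (2.4)·(0.4) + (-1.6)·(-0.6) + (-0.6)·(-1.6)) / 4 = 3.2/4 = 0.8
  S[Y,Y] = ((1.4)·(1.4) + (0.4)·(0.4) + (0.4)·(0.4) + (-0.6)·(-0.6) + (-1.6)·(-1.6)) / 4 = 5.2/4 = 1.3
  S = [[2.3, 0.8],
 [0.8, 1.3]].

Step 3 — invert S. det(S) = 2.3·1.3 - (0.8)² = 2.35.
  S^{-1} = (1/det) · [[d, -b], [-b, a]] = [[0.5532, -0.3404],
 [-0.3404, 0.9787]].

Step 4 — quadratic form (x̄ - mu_0)^T · S^{-1} · (x̄ - mu_0):
  S^{-1} · (x̄ - mu_0) = (1.7872, -0.6383),
  (x̄ - mu_0)^T · [...] = (3.6)·(1.7872) + (0.6)·(-0.6383) = 6.0511.

Step 5 — scale by n: T² = 5 · 6.0511 = 30.2553.

T² ≈ 30.2553


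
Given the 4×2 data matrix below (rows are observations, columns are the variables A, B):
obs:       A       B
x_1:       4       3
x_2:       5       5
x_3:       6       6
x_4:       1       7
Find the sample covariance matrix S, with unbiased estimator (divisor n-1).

Step 1 — column means:
  mean(A) = (4 + 5 + 6 + 1) / 4 = 16/4 = 4
  mean(B) = (3 + 5 + 6 + 7) / 4 = 21/4 = 5.25

Step 2 — sample covariance S[i,j] = (1/(n-1)) · Σ_k (x_{k,i} - mean_i) · (x_{k,j} - mean_j), with n-1 = 3.
  S[A,A] = ((0)·(0) + (1)·(1) + (2)·(2) + (-3)·(-3)) / 3 = 14/3 = 4.6667
  S[A,B] = ((0)·(-2.25) + (1)·(-0.25) + (2)·(0.75) + (-3)·(1.75)) / 3 = -4/3 = -1.3333
  S[B,B] = ((-2.25)·(-2.25) + (-0.25)·(-0.25) + (0.75)·(0.75) + (1.75)·(1.75)) / 3 = 8.75/3 = 2.9167

S is symmetric (S[j,i] = S[i,j]). Assembling:

S = [[4.6667, -1.3333],
 [-1.3333, 2.9167]]


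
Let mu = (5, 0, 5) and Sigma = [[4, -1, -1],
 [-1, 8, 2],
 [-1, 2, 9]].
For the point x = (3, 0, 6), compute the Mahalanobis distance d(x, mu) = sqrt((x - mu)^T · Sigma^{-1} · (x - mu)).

Step 1 — centre the observation: (x - mu) = (-2, 0, 1).

Step 2 — invert Sigma (cofactor / det for 3×3, or solve directly):
  Sigma^{-1} = [[0.2625, 0.027, 0.0232],
 [0.027, 0.1351, -0.027],
 [0.0232, -0.027, 0.1197]].

Step 3 — form the quadratic (x - mu)^T · Sigma^{-1} · (x - mu):
  Sigma^{-1} · (x - mu) = (-0.5019, -0.0811, 0.0734).
  (x - mu)^T · [Sigma^{-1} · (x - mu)] = (-2)·(-0.5019) + (0)·(-0.0811) + (1)·(0.0734) = 1.0772.

Step 4 — take square root: d = √(1.0772) ≈ 1.0379.

d(x, mu) = √(1.0772) ≈ 1.0379


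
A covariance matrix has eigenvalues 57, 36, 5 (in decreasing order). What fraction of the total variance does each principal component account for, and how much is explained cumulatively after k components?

Step 1 — total variance = trace(Sigma) = Σ λ_i = 57 + 36 + 5 = 98.

Step 2 — fraction explained by component i = λ_i / Σ λ:
  PC1: 57/98 = 0.5816
  PC2: 36/98 = 0.3673
  PC3: 5/98 = 0.051

Step 3 — cumulative fraction after k components = (λ_1 + ... + λ_k) / Σ λ:
  k = 1: 57/98 = 0.5816
  k = 2: (57 + 36)/98 = 93/98 = 0.949
  k = 3: (57 + 36 + 5)/98 = 98/98 = 1

Summary (fraction, with percent):

explained: PC1 0.5816 (58.16%), PC2 0.3673 (36.73%), PC3 0.051 (5.1%);  cumulative: 0.5816, 0.949, 1


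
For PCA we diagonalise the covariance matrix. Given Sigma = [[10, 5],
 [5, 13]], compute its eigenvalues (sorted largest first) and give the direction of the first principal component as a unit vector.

Step 1 — characteristic polynomial of 2×2 Sigma:
  det(Sigma - λI) = λ² - trace · λ + det = 0.
  trace = 10 + 13 = 23, det = 10·13 - (5)² = 105.
Step 2 — discriminant:
  Δ = trace² - 4·det = 529 - 420 = 109.
Step 3 — eigenvalues:
  λ = (trace ± √Δ)/2 = (23 ± 10.4403)/2,
  λ_1 = 16.7202,  λ_2 = 6.2798.

Step 4 — unit eigenvector for λ_1: solve (Sigma - λ_1 I)v = 0. First row:
  (10 - 16.7202)·v_x + (5)·v_y = 0, i.e. (-6.7202)·v_x + (5)·v_y = 0,
  so v ∝ (b, λ_1 - a) = (5, 6.7202) = u.
  ||u|| = √((5)² + (6.7202)²) = √(70.1605) ≈ 8.3762,
  v_1 = u/||u|| ≈ (0.5969, 0.8023) (||v_1|| = 1).

λ_1 = 16.7202,  λ_2 = 6.2798;  v_1 ≈ (0.5969, 0.8023)


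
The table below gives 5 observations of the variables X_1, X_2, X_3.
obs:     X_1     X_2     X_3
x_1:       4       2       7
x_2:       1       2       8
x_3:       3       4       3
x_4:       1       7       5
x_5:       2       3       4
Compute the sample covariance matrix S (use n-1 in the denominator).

Step 1 — column means:
  mean(X_1) = (4 + 1 + 3 + 1 + 2) / 5 = 11/5 = 2.2
  mean(X_2) = (2 + 2 + 4 + 7 + 3) / 5 = 18/5 = 3.6
  mean(X_3) = (7 + 8 + 3 + 5 + 4) / 5 = 27/5 = 5.4

Step 2 — sample covariance S[i,j] = (1/(n-1)) · Σ_k (x_{k,i} - mean_i) · (x_{k,j} - mean_j), with n-1 = 4.
  S[X_1,X_1] = ((1.8)·(1.8) + (-1.2)·(-1.2) + (0.8)·(0.8) + (-1.2)·(-1.2) + (-0.2)·(-0.2)) / 4 = 6.8/4 = 1.7
  S[X_1,X_2] = ((1.8)·(-1.6) + (-1.2)·(-1.6) + (0.8)·(0.4) + (-1.2)·(3.4) + (-0.2)·(-0.6)) / 4 = -4.6/4 = -1.15
  S[X_1,X_3] = ((1.8)·(1.6) + (-1.2)·(2.6) + (0.8)·(-2.4) + (-1.2)·(-0.4) + (-0.2)·(-1.4)) / 4 = -1.4/4 = -0.35
  S[X_2,X_2] = ((-1.6)·(-1.6) + (-1.6)·(-1.6) + (0.4)·(0.4) + (3.4)·(3.4) + (-0.6)·(-0.6)) / 4 = 17.2/4 = 4.3
  S[X_2,X_3] = ((-1.6)·(1.6) + (-1.6)·(2.6) + (0.4)·(-2.4) + (3.4)·(-0.4) + (-0.6)·(-1.4)) / 4 = -8.2/4 = -2.05
  S[X_3,X_3] = ((1.6)·(1.6) + (2.6)·(2.6) + (-2.4)·(-2.4) + (-0.4)·(-0.4) + (-1.4)·(-1.4)) / 4 = 17.2/4 = 4.3

S is symmetric (S[j,i] = S[i,j]). Assembling:

S = [[1.7, -1.15, -0.35],
 [-1.15, 4.3, -2.05],
 [-0.35, -2.05, 4.3]]


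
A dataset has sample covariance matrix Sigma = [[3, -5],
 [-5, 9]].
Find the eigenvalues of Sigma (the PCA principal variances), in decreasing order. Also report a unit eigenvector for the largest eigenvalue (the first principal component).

Step 1 — characteristic polynomial of 2×2 Sigma:
  det(Sigma - λI) = λ² - trace · λ + det = 0.
  trace = 3 + 9 = 12, det = 3·9 - (-5)² = 2.
Step 2 — discriminant:
  Δ = trace² - 4·det = 144 - 8 = 136.
Step 3 — eigenvalues:
  λ = (trace ± √Δ)/2 = (12 ± 11.6619)/2,
  λ_1 = 11.831,  λ_2 = 0.169.

Step 4 — unit eigenvector for λ_1: solve (Sigma - λ_1 I)v = 0. First row:
  (3 - 11.831)·v_x + (-5)·v_y = 0, i.e. (-8.831)·v_x + (-5)·v_y = 0,
  so v ∝ (b, λ_1 - a) = (-5, 8.831); multiply by -1 so the first entry is positive: u = (5, -8.831).
  ||u|| = √((5)² + (-8.831)²) = √(102.9857) ≈ 10.1482,
  v_1 = u/||u|| ≈ (0.4927, -0.8702) (||v_1|| = 1).

λ_1 = 11.831,  λ_2 = 0.169;  v_1 ≈ (0.4927, -0.8702)


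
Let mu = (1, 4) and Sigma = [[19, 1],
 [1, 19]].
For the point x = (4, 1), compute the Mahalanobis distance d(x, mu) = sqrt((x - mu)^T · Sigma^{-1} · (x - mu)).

Step 1 — centre the observation: (x - mu) = (3, -3).

Step 2 — invert Sigma. det(Sigma) = 19·19 - (1)² = 360.
  Sigma^{-1} = (1/det) · [[d, -b], [-b, a]] = [[0.0528, -0.0028],
 [-0.0028, 0.0528]].

Step 3 — form the quadratic (x - mu)^T · Sigma^{-1} · (x - mu):
  Sigma^{-1} · (x - mu) = (0.1667, -0.1667).
  (x - mu)^T · [Sigma^{-1} · (x - mu)] = (3)·(0.1667) + (-3)·(-0.1667) = 1.

Step 4 — take square root: d = √(1) ≈ 1.

d(x, mu) = √(1) ≈ 1


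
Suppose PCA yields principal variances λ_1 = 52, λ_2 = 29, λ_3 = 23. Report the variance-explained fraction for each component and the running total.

Step 1 — total variance = trace(Sigma) = Σ λ_i = 52 + 29 + 23 = 104.

Step 2 — fraction explained by component i = λ_i / Σ λ:
  PC1: 52/104 = 0.5
  PC2: 29/104 = 0.2788
  PC3: 23/104 = 0.2212

Step 3 — cumulative fraction after k components = (λ_1 + ... + λ_k) / Σ λ:
  k = 1: 52/104 = 0.5
  k = 2: (52 + 29)/104 = 81/104 = 0.7788
  k = 3: (52 + 29 + 23)/104 = 104/104 = 1

Summary (fraction, with percent):

explained: PC1 0.5 (50%), PC2 0.2788 (27.88%), PC3 0.2212 (22.12%);  cumulative: 0.5, 0.7788, 1


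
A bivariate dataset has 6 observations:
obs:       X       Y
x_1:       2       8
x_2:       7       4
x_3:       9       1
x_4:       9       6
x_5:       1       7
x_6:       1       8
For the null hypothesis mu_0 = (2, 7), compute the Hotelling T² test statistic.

Step 1 — sample mean vector:
  mean(X) = (2 + 7 + 9 + 9 + 1 + 1) / 6 = 29/6 = 4.8333
  mean(Y) = (8 + 4 + 1 + 6 + 7 + 8) / 6 = 34/6 = 5.6667
  x̄ = (4.8333, 5.6667),  deviation x̄ - mu_0 = (4.8333, 5.6667) - (2, 7) = (2.8333, -1.3333).

Step 2 — sample covariance matrix, S[i,j] = (1/(n-1)) · Σ_k (x_{k,i} - mean_i) · (x_{k,j} - mean_j), divisor n-1 = 5:
  S[X,X] = ((-2.8333)·(-2.8333) + (2.1667)·(2.1667) + (4.1667)·(4.1667) + (4.1667)·(4.1667) + (-3.8333)·(-3.8333) + (-3.8333)·(-3.8333)) / 5 = 76.8333/5 = 15.3667
  S[X,Y] = ((-2.8333)·(2.3333) + (2.1667)·(-1.6667) + (4.1667)·(-4.6667) + (4.1667)·(0.3333) + (-3.8333)·(1.3333) + (-3.8333)·(2.3333)) / 5 = -42.3333/5 = -8.4667
  S[Y,Y] = ((2.3333)·(2.3333) + (-1.6667)·(-1.6667) + (-4.6667)·(-4.6667) + (0.3333)·(0.3333) + (1.3333)·(1.3333) + (2.3333)·(2.3333)) / 5 = 37.3333/5 = 7.4667
  S = [[15.3667, -8.4667],
 [-8.4667, 7.4667]].

Step 3 — invert S. det(S) = 15.3667·7.4667 - (-8.4667)² = 43.0533.
  S^{-1} = (1/det) · [[d, -b], [-b, a]] = [[0.1734, 0.1967],
 [0.1967, 0.3569]].

Step 4 — quadratic form (x̄ - mu_0)^T · S^{-1} · (x̄ - mu_0):
  S^{-1} · (x̄ - mu_0) = (0.2292, 0.0813),
  (x̄ - mu_0)^T · [...] = (2.8333)·(0.2292) + (-1.3333)·(0.0813) = 0.5409.

Step 5 — scale by n: T² = 6 · 0.5409 = 3.2456.

T² ≈ 3.2456


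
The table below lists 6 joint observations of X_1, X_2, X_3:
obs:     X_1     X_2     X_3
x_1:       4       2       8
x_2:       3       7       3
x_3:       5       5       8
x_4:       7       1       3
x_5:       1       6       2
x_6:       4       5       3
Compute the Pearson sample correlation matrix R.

Step 1 — column means:
  mean(X_1) = (4 + 3 + 5 + 7 + 1 + 4) / 6 = 24/6 = 4
  mean(X_2) = (2 + 7 + 5 + 1 + 6 + 5) / 6 = 26/6 = 4.3333
  mean(X_3) = (8 + 3 + 8 + 3 + 2 + 3) / 6 = 27/6 = 4.5

Step 2 — sample variances and covariances s[i,j] = (1/(n-1)) · Σ_k (x_{k,i} - mean_i) · (x_{k,j} - mean_j), with n-1 = 5:
  s[X_1,X_1] = ((0)·(0) + (-1)·(-1) + (1)·(1) + (3)·(3) + (-3)·(-3) + (0)·(0)) / 5 = 20/5 = 4
  s[X_1,X_2] = ((0)·(-2.3333) + (-1)·(2.6667) + (1)·(0.6667) + (3)·(-3.3333) + (-3)·(1.6667) + (0)·(0.6667)) / 5 = -17/5 = -3.4
  s[X_1,X_3] = ((0)·(3.5) + (-1)·(-1.5) + (1)·(3.5) + (3)·(-1.5) + (-3)·(-2.5) + (0)·(-1.5)) / 5 = 8/5 = 1.6
  s[X_2,X_2] = ((-2.3333)·(-2.3333) + (2.6667)·(2.6667) + (0.6667)·(0.6667) + (-3.3333)·(-3.3333) + (1.6667)·(1.6667) + (0.6667)·(0.6667)) / 5 = 27.3333/5 = 5.4667
  s[X_2,X_3] = ((-2.3333)·(3.5) + (2.6667)·(-1.5) + (0.6667)·(3.5) + (-3.3333)·(-1.5) + (1.6667)·(-2.5) + (0.6667)·(-1.5)) / 5 = -10/5 = -2
  s[X_3,X_3] = ((3.5)·(3.5) + (-1.5)·(-1.5) + (3.5)·(3.5) + (-1.5)·(-1.5) + (-2.5)·(-2.5) + (-1.5)·(-1.5)) / 5 = 37.5/5 = 7.5
  Sample standard deviations s_i = √(s[i,i]):
  s(X_1) = √(4) = 2
  s(X_2) = √(5.4667) = 2.3381
  s(X_3) = √(7.5) = 2.7386

Step 3 — r_{ij} = s_{ij} / (s_i · s_j):
  r[X_1,X_1] = 1 (diagonal).
  r[X_1,X_2] = -3.4 / (2 · 2.3381) = -3.4 / 4.6762 = -0.7271
  r[X_1,X_3] = 1.6 / (2 · 2.7386) = 1.6 / 5.4772 = 0.2921
  r[X_2,X_2] = 1 (diagonal).
  r[X_2,X_3] = -2 / (2.3381 · 2.7386) = -2 / 6.4031 = -0.3123
  r[X_3,X_3] = 1 (diagonal).

R is symmetric with unit diagonal. Assembling:

R = [[1, -0.7271, 0.2921],
 [-0.7271, 1, -0.3123],
 [0.2921, -0.3123, 1]]


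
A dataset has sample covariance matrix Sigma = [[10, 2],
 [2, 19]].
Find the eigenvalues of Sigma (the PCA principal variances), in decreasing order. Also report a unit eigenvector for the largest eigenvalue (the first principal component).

Step 1 — characteristic polynomial of 2×2 Sigma:
  det(Sigma - λI) = λ² - trace · λ + det = 0.
  trace = 10 + 19 = 29, det = 10·19 - (2)² = 186.
Step 2 — discriminant:
  Δ = trace² - 4·det = 841 - 744 = 97.
Step 3 — eigenvalues:
  λ = (trace ± √Δ)/2 = (29 ± 9.8489)/2,
  λ_1 = 19.4244,  λ_2 = 9.5756.

Step 4 — unit eigenvector for λ_1: solve (Sigma - λ_1 I)v = 0. First row:
  (10 - 19.4244)·v_x + (2)·v_y = 0, i.e. (-9.4244)·v_x + (2)·v_y = 0,
  so v ∝ (b, λ_1 - a) = (2, 9.4244) = u.
  ||u|| = √((2)² + (9.4244)²) = √(92.8199) ≈ 9.6343,
  v_1 = u/||u|| ≈ (0.2076, 0.9782) (||v_1|| = 1).

λ_1 = 19.4244,  λ_2 = 9.5756;  v_1 ≈ (0.2076, 0.9782)


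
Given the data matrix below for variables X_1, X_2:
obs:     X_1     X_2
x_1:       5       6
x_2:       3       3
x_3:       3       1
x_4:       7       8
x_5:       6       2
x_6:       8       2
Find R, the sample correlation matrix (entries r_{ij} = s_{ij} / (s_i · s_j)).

Step 1 — column means:
  mean(X_1) = (5 + 3 + 3 + 7 + 6 + 8) / 6 = 32/6 = 5.3333
  mean(X_2) = (6 + 3 + 1 + 8 + 2 + 2) / 6 = 22/6 = 3.6667

Step 2 — sample variances and covariances s[i,j] = (1/(n-1)) · Σ_k (x_{k,i} - mean_i) · (x_{k,j} - mean_j), with n-1 = 5:
  s[X_1,X_1] = ((-0.3333)·(-0.3333) + (-2.3333)·(-2.3333) + (-2.3333)·(-2.3333) + (1.6667)·(1.6667) + (0.6667)·(0.6667) + (2.6667)·(2.6667)) / 5 = 21.3333/5 = 4.2667
  s[X_1,X_2] = ((-0.3333)·(2.3333) + (-2.3333)·(-0.6667) + (-2.3333)·(-2.6667) + (1.6667)·(4.3333) + (0.6667)·(-1.6667) + (2.6667)·(-1.6667)) / 5 = 8.6667/5 = 1.7333
  s[X_2,X_2] = ((2.3333)·(2.3333) + (-0.6667)·(-0.6667) + (-2.6667)·(-2.6667) + (4.3333)·(4.3333) + (-1.6667)·(-1.6667) + (-1.6667)·(-1.6667)) / 5 = 37.3333/5 = 7.4667
  Sample standard deviations s_i = √(s[i,i]):
  s(X_1) = √(4.2667) = 2.0656
  s(X_2) = √(7.4667) = 2.7325

Step 3 — r_{ij} = s_{ij} / (s_i · s_j):
  r[X_1,X_1] = 1 (diagonal).
  r[X_1,X_2] = 1.7333 / (2.0656 · 2.7325) = 1.7333 / 5.6443 = 0.3071
  r[X_2,X_2] = 1 (diagonal).

R is symmetric with unit diagonal. Assembling:

R = [[1, 0.3071],
 [0.3071, 1]]


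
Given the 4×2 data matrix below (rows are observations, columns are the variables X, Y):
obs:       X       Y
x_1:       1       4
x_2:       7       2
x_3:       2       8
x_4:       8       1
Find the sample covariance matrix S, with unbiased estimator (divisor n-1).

Step 1 — column means:
  mean(X) = (1 + 7 + 2 + 8) / 4 = 18/4 = 4.5
  mean(Y) = (4 + 2 + 8 + 1) / 4 = 15/4 = 3.75

Step 2 — sample covariance S[i,j] = (1/(n-1)) · Σ_k (x_{k,i} - mean_i) · (x_{k,j} - mean_j), with n-1 = 3.
  S[X,X] = ((-3.5)·(-3.5) + (2.5)·(2.5) + (-2.5)·(-2.5) + (3.5)·(3.5)) / 3 = 37/3 = 12.3333
  S[X,Y] = ((-3.5)·(0.25) + (2.5)·(-1.75) + (-2.5)·(4.25) + (3.5)·(-2.75)) / 3 = -25.5/3 = -8.5
  S[Y,Y] = ((0.25)·(0.25) + (-1.75)·(-1.75) + (4.25)·(4.25) + (-2.75)·(-2.75)) / 3 = 28.75/3 = 9.5833

S is symmetric (S[j,i] = S[i,j]). Assembling:

S = [[12.3333, -8.5],
 [-8.5, 9.5833]]


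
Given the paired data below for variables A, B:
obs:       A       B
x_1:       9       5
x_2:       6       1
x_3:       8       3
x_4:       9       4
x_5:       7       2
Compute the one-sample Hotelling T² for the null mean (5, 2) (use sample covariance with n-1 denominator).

Step 1 — sample mean vector:
  mean(A) = (9 + 6 + 8 + 9 + 7) / 5 = 39/5 = 7.8
  mean(B) = (5 + 1 + 3 + 4 + 2) / 5 = 15/5 = 3
  x̄ = (7.8, 3),  deviation x̄ - mu_0 = (7.8, 3) - (5, 2) = (2.8, 1).

Step 2 — sample covariance matrix, S[i,j] = (1/(n-1)) · Σ_k (x_{k,i} - mean_i) · (x_{k,j} - mean_j), divisor n-1 = 4:
  S[A,A] = ((1.2)·(1.2) + (-1.8)·(-1.8) + (0.2)·(0.2) + (1.2)·(1.2) + (-0.8)·(-0.8)) / 4 = 6.8/4 = 1.7
  S[A,B] = ((1.2)·(2) + (-1.8)·(-2) + (0.2)·(0) + (1.2)·(1) + (-0.8)·(-1)) / 4 = 8/4 = 2
  S[B,B] = ((2)·(2) + (-2)·(-2) + (0)·(0) + (1)·(1) + (-1)·(-1)) / 4 = 10/4 = 2.5
  S = [[1.7, 2],
 [2, 2.5]].

Step 3 — invert S. det(S) = 1.7·2.5 - (2)² = 0.25.
  S^{-1} = (1/det) · [[d, -b], [-b, a]] = [[10, -8],
 [-8, 6.8]].

Step 4 — quadratic form (x̄ - mu_0)^T · S^{-1} · (x̄ - mu_0):
  S^{-1} · (x̄ - mu_0) = (20, -15.6),
  (x̄ - mu_0)^T · [...] = (2.8)·(20) + (1)·(-15.6) = 40.4.

Step 5 — scale by n: T² = 5 · 40.4 = 202.

T² ≈ 202


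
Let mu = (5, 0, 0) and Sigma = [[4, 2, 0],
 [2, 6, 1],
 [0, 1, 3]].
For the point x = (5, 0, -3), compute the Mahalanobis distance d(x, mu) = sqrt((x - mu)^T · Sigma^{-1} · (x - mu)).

Step 1 — centre the observation: (x - mu) = (0, 0, -3).

Step 2 — invert Sigma (cofactor / det for 3×3, or solve directly):
  Sigma^{-1} = [[0.3036, -0.1071, 0.0357],
 [-0.1071, 0.2143, -0.0714],
 [0.0357, -0.0714, 0.3571]].

Step 3 — form the quadratic (x - mu)^T · Sigma^{-1} · (x - mu):
  Sigma^{-1} · (x - mu) = (-0.1071, 0.2143, -1.0714).
  (x - mu)^T · [Sigma^{-1} · (x - mu)] = (0)·(-0.1071) + (0)·(0.2143) + (-3)·(-1.0714) = 3.2143.

Step 4 — take square root: d = √(3.2143) ≈ 1.7928.

d(x, mu) = √(3.2143) ≈ 1.7928


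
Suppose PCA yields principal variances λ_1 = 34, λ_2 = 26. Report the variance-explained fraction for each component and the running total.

Step 1 — total variance = trace(Sigma) = Σ λ_i = 34 + 26 = 60.

Step 2 — fraction explained by component i = λ_i / Σ λ:
  PC1: 34/60 = 0.5667
  PC2: 26/60 = 0.4333

Step 3 — cumulative fraction after k components = (λ_1 + ... + λ_k) / Σ λ:
  k = 1: 34/60 = 0.5667
  k = 2: (34 + 26)/60 = 60/60 = 1

Summary (fraction, with percent):

explained: PC1 0.5667 (56.67%), PC2 0.4333 (43.33%);  cumulative: 0.5667, 1


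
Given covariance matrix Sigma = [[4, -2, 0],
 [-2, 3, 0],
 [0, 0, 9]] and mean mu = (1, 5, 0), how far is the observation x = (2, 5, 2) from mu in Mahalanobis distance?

Step 1 — centre the observation: (x - mu) = (1, 0, 2).

Step 2 — invert Sigma (cofactor / det for 3×3, or solve directly):
  Sigma^{-1} = [[0.375, 0.25, 0],
 [0.25, 0.5, 0],
 [0, 0, 0.1111]].

Step 3 — form the quadratic (x - mu)^T · Sigma^{-1} · (x - mu):
  Sigma^{-1} · (x - mu) = (0.375, 0.25, 0.2222).
  (x - mu)^T · [Sigma^{-1} · (x - mu)] = (1)·(0.375) + (0)·(0.25) + (2)·(0.2222) = 0.8194.

Step 4 — take square root: d = √(0.8194) ≈ 0.9052.

d(x, mu) = √(0.8194) ≈ 0.9052


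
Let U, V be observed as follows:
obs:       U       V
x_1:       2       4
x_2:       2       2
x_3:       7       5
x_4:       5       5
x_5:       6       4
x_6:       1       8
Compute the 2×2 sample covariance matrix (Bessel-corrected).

Step 1 — column means:
  mean(U) = (2 + 2 + 7 + 5 + 6 + 1) / 6 = 23/6 = 3.8333
  mean(V) = (4 + 2 + 5 + 5 + 4 + 8) / 6 = 28/6 = 4.6667

Step 2 — sample covariance S[i,j] = (1/(n-1)) · Σ_k (x_{k,i} - mean_i) · (x_{k,j} - mean_j), with n-1 = 5.
  S[U,U] = ((-1.8333)·(-1.8333) + (-1.8333)·(-1.8333) + (3.1667)·(3.1667) + (1.1667)·(1.1667) + (2.1667)·(2.1667) + (-2.8333)·(-2.8333)) / 5 = 30.8333/5 = 6.1667
  S[U,V] = ((-1.8333)·(-0.6667) + (-1.8333)·(-2.6667) + (3.1667)·(0.3333) + (1.1667)·(0.3333) + (2.1667)·(-0.6667) + (-2.8333)·(3.3333)) / 5 = -3.3333/5 = -0.6667
  S[V,V] = ((-0.6667)·(-0.6667) + (-2.6667)·(-2.6667) + (0.3333)·(0.3333) + (0.3333)·(0.3333) + (-0.6667)·(-0.6667) + (3.3333)·(3.3333)) / 5 = 19.3333/5 = 3.8667

S is symmetric (S[j,i] = S[i,j]). Assembling:

S = [[6.1667, -0.6667],
 [-0.6667, 3.8667]]


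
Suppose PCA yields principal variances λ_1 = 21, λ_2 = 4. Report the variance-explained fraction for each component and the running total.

Step 1 — total variance = trace(Sigma) = Σ λ_i = 21 + 4 = 25.

Step 2 — fraction explained by component i = λ_i / Σ λ:
  PC1: 21/25 = 0.84
  PC2: 4/25 = 0.16

Step 3 — cumulative fraction after k components = (λ_1 + ... + λ_k) / Σ λ:
  k = 1: 21/25 = 0.84
  k = 2: (21 + 4)/25 = 25/25 = 1

Summary (fraction, with percent):

explained: PC1 0.84 (84%), PC2 0.16 (16%);  cumulative: 0.84, 1


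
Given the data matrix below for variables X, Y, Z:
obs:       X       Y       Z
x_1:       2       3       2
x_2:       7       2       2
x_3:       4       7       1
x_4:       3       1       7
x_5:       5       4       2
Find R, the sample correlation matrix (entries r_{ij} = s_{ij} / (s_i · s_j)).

Step 1 — column means:
  mean(X) = (2 + 7 + 4 + 3 + 5) / 5 = 21/5 = 4.2
  mean(Y) = (3 + 2 + 7 + 1 + 4) / 5 = 17/5 = 3.4
  mean(Z) = (2 + 2 + 1 + 7 + 2) / 5 = 14/5 = 2.8

Step 2 — sample variances and covariances s[i,j] = (1/(n-1)) · Σ_k (x_{k,i} - mean_i) · (x_{k,j} - mean_j), with n-1 = 4:
  s[X,X] = ((-2.2)·(-2.2) + (2.8)·(2.8) + (-0.2)·(-0.2) + (-1.2)·(-1.2) + (0.8)·(0.8)) / 4 = 14.8/4 = 3.7
  s[X,Y] = ((-2.2)·(-0.4) + (2.8)·(-1.4) + (-0.2)·(3.6) + (-1.2)·(-2.4) + (0.8)·(0.6)) / 4 = -0.4/4 = -0.1
  s[X,Z] = ((-2.2)·(-0.8) + (2.8)·(-0.8) + (-0.2)·(-1.8) + (-1.2)·(4.2) + (0.8)·(-0.8)) / 4 = -5.8/4 = -1.45
  s[Y,Y] = ((-0.4)·(-0.4) + (-1.4)·(-1.4) + (3.6)·(3.6) + (-2.4)·(-2.4) + (0.6)·(0.6)) / 4 = 21.2/4 = 5.3
  s[Y,Z] = ((-0.4)·(-0.8) + (-1.4)·(-0.8) + (3.6)·(-1.8) + (-2.4)·(4.2) + (0.6)·(-0.8)) / 4 = -15.6/4 = -3.9
  s[Z,Z] = ((-0.8)·(-0.8) + (-0.8)·(-0.8) + (-1.8)·(-1.8) + (4.2)·(4.2) + (-0.8)·(-0.8)) / 4 = 22.8/4 = 5.7
  Sample standard deviations s_i = √(s[i,i]):
  s(X) = √(3.7) = 1.9235
  s(Y) = √(5.3) = 2.3022
  s(Z) = √(5.7) = 2.3875

Step 3 — r_{ij} = s_{ij} / (s_i · s_j):
  r[X,X] = 1 (diagonal).
  r[X,Y] = -0.1 / (1.9235 · 2.3022) = -0.1 / 4.4283 = -0.0226
  r[X,Z] = -1.45 / (1.9235 · 2.3875) = -1.45 / 4.5924 = -0.3157
  r[Y,Y] = 1 (diagonal).
  r[Y,Z] = -3.9 / (2.3022 · 2.3875) = -3.9 / 5.4964 = -0.7096
  r[Z,Z] = 1 (diagonal).

R is symmetric with unit diagonal. Assembling:

R = [[1, -0.0226, -0.3157],
 [-0.0226, 1, -0.7096],
 [-0.3157, -0.7096, 1]]


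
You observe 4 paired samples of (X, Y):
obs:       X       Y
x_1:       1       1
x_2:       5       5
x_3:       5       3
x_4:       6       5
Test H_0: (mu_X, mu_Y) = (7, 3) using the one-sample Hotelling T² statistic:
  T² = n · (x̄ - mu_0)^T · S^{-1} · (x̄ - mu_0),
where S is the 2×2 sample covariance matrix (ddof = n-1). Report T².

Step 1 — sample mean vector:
  mean(X) = (1 + 5 + 5 + 6) / 4 = 17/4 = 4.25
  mean(Y) = (1 + 5 + 3 + 5) / 4 = 14/4 = 3.5
  x̄ = (4.25, 3.5),  deviation x̄ - mu_0 = (4.25, 3.5) - (7, 3) = (-2.75, 0.5).

Step 2 — sample covariance matrix, S[i,j] = (1/(n-1)) · Σ_k (x_{k,i} - mean_i) · (x_{k,j} - mean_j), divisor n-1 = 3:
  S[X,X] = ((-3.25)·(-3.25) + (0.75)·(0.75) + (0.75)·(0.75) + (1.75)·(1.75)) / 3 = 14.75/3 = 4.9167
  S[X,Y] = ((-3.25)·(-2.5) + (0.75)·(1.5) + (0.75)·(-0.5) + (1.75)·(1.5)) / 3 = 11.5/3 = 3.8333
  S[Y,Y] = ((-2.5)·(-2.5) + (1.5)·(1.5) + (-0.5)·(-0.5) + (1.5)·(1.5)) / 3 = 11/3 = 3.6667
  S = [[4.9167, 3.8333],
 [3.8333, 3.6667]].

Step 3 — invert S. det(S) = 4.9167·3.6667 - (3.8333)² = 3.3333.
  S^{-1} = (1/det) · [[d, -b], [-b, a]] = [[1.1, -1.15],
 [-1.15, 1.475]].

Step 4 — quadratic form (x̄ - mu_0)^T · S^{-1} · (x̄ - mu_0):
  S^{-1} · (x̄ - mu_0) = (-3.6, 3.9),
  (x̄ - mu_0)^T · [...] = (-2.75)·(-3.6) + (0.5)·(3.9) = 11.85.

Step 5 — scale by n: T² = 4 · 11.85 = 47.4.

T² ≈ 47.4


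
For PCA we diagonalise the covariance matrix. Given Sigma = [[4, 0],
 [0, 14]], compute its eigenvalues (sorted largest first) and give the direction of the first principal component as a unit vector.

Step 1 — characteristic polynomial of 2×2 Sigma:
  det(Sigma - λI) = λ² - trace · λ + det = 0.
  trace = 4 + 14 = 18, det = 4·14 - (0)² = 56.
Step 2 — discriminant:
  Δ = trace² - 4·det = 324 - 224 = 100.
Step 3 — eigenvalues:
  λ = (trace ± √Δ)/2 = (18 ± 10)/2,
  λ_1 = 14,  λ_2 = 4.

Step 4 — unit eigenvector for λ_1: Sigma is diagonal, so its eigenvectors are the coordinate axes. λ_1 = 14 is the diagonal entry on the second coordinate axis, hence
  v_1 = (0, 1) (||v_1|| = 1).

λ_1 = 14,  λ_2 = 4;  v_1 ≈ (0, 1)


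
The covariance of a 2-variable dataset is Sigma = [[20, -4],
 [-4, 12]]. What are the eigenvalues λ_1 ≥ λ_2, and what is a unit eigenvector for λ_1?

Step 1 — characteristic polynomial of 2×2 Sigma:
  det(Sigma - λI) = λ² - trace · λ + det = 0.
  trace = 20 + 12 = 32, det = 20·12 - (-4)² = 224.
Step 2 — discriminant:
  Δ = trace² - 4·det = 1024 - 896 = 128.
Step 3 — eigenvalues:
  λ = (trace ± √Δ)/2 = (32 ± 11.3137)/2,
  λ_1 = 21.6569,  λ_2 = 10.3431.

Step 4 — unit eigenvector for λ_1: solve (Sigma - λ_1 I)v = 0. First row:
  (20 - 21.6569)·v_x + (-4)·v_y = 0, i.e. (-1.6569)·v_x + (-4)·v_y = 0,
  so v ∝ (b, λ_1 - a) = (-4, 1.6569); multiply by -1 so the first entry is positive: u = (4, -1.6569).
  ||u|| = √((4)² + (-1.6569)²) = √(18.7452) ≈ 4.3296,
  v_1 = u/||u|| ≈ (0.9239, -0.3827) (||v_1|| = 1).

λ_1 = 21.6569,  λ_2 = 10.3431;  v_1 ≈ (0.9239, -0.3827)


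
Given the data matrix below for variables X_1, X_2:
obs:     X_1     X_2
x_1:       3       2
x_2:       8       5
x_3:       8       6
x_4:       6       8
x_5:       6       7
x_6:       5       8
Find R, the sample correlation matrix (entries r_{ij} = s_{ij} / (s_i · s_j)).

Step 1 — column means:
  mean(X_1) = (3 + 8 + 8 + 6 + 6 + 5) / 6 = 36/6 = 6
  mean(X_2) = (2 + 5 + 6 + 8 + 7 + 8) / 6 = 36/6 = 6

Step 2 — sample variances and covariances s[i,j] = (1/(n-1)) · Σ_k (x_{k,i} - mean_i) · (x_{k,j} - mean_j), with n-1 = 5:
  s[X_1,X_1] = ((-3)·(-3) + (2)·(2) + (2)·(2) + (0)·(0) + (0)·(0) + (-1)·(-1)) / 5 = 18/5 = 3.6
  s[X_1,X_2] = ((-3)·(-4) + (2)·(-1) + (2)·(0) + (0)·(2) + (0)·(1) + (-1)·(2)) / 5 = 8/5 = 1.6
  s[X_2,X_2] = ((-4)·(-4) + (-1)·(-1) + (0)·(0) + (2)·(2) + (1)·(1) + (2)·(2)) / 5 = 26/5 = 5.2
  Sample standard deviations s_i = √(s[i,i]):
  s(X_1) = √(3.6) = 1.8974
  s(X_2) = √(5.2) = 2.2804

Step 3 — r_{ij} = s_{ij} / (s_i · s_j):
  r[X_1,X_1] = 1 (diagonal).
  r[X_1,X_2] = 1.6 / (1.8974 · 2.2804) = 1.6 / 4.3267 = 0.3698
  r[X_2,X_2] = 1 (diagonal).

R is symmetric with unit diagonal. Assembling:

R = [[1, 0.3698],
 [0.3698, 1]]


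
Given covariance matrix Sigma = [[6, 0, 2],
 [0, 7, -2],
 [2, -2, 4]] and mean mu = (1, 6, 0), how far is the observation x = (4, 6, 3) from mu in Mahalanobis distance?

Step 1 — centre the observation: (x - mu) = (3, 0, 3).

Step 2 — invert Sigma (cofactor / det for 3×3, or solve directly):
  Sigma^{-1} = [[0.2069, -0.0345, -0.1207],
 [-0.0345, 0.1724, 0.1034],
 [-0.1207, 0.1034, 0.3621]].

Step 3 — form the quadratic (x - mu)^T · Sigma^{-1} · (x - mu):
  Sigma^{-1} · (x - mu) = (0.2586, 0.2069, 0.7241).
  (x - mu)^T · [Sigma^{-1} · (x - mu)] = (3)·(0.2586) + (0)·(0.2069) + (3)·(0.7241) = 2.9483.

Step 4 — take square root: d = √(2.9483) ≈ 1.7171.

d(x, mu) = √(2.9483) ≈ 1.7171


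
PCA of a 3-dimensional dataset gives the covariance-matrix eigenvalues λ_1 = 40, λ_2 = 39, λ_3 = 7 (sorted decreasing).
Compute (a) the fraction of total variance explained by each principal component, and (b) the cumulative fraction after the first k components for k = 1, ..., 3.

Step 1 — total variance = trace(Sigma) = Σ λ_i = 40 + 39 + 7 = 86.

Step 2 — fraction explained by component i = λ_i / Σ λ:
  PC1: 40/86 = 0.4651
  PC2: 39/86 = 0.4535
  PC3: 7/86 = 0.0814

Step 3 — cumulative fraction after k components = (λ_1 + ... + λ_k) / Σ λ:
  k = 1: 40/86 = 0.4651
  k = 2: (40 + 39)/86 = 79/86 = 0.9186
  k = 3: (40 + 39 + 7)/86 = 86/86 = 1

Summary (fraction, with percent):

explained: PC1 0.4651 (46.51%), PC2 0.4535 (45.35%), PC3 0.0814 (8.14%);  cumulative: 0.4651, 0.9186, 1


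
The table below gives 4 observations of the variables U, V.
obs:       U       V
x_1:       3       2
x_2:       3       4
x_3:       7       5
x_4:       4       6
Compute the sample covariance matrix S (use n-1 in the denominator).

Step 1 — column means:
  mean(U) = (3 + 3 + 7 + 4) / 4 = 17/4 = 4.25
  mean(V) = (2 + 4 + 5 + 6) / 4 = 17/4 = 4.25

Step 2 — sample covariance S[i,j] = (1/(n-1)) · Σ_k (x_{k,i} - mean_i) · (x_{k,j} - mean_j), with n-1 = 3.
  S[U,U] = ((-1.25)·(-1.25) + (-1.25)·(-1.25) + (2.75)·(2.75) + (-0.25)·(-0.25)) / 3 = 10.75/3 = 3.5833
  S[U,V] = ((-1.25)·(-2.25) + (-1.25)·(-0.25) + (2.75)·(0.75) + (-0.25)·(1.75)) / 3 = 4.75/3 = 1.5833
  S[V,V] = ((-2.25)·(-2.25) + (-0.25)·(-0.25) + (0.75)·(0.75) + (1.75)·(1.75)) / 3 = 8.75/3 = 2.9167

S is symmetric (S[j,i] = S[i,j]). Assembling:

S = [[3.5833, 1.5833],
 [1.5833, 2.9167]]


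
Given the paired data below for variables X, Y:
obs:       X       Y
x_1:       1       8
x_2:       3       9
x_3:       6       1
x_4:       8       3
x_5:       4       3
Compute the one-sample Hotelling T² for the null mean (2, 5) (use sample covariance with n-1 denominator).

Step 1 — sample mean vector:
  mean(X) = (1 + 3 + 6 + 8 + 4) / 5 = 22/5 = 4.4
  mean(Y) = (8 + 9 + 1 + 3 + 3) / 5 = 24/5 = 4.8
  x̄ = (4.4, 4.8),  deviation x̄ - mu_0 = (4.4, 4.8) - (2, 5) = (2.4, -0.2).

Step 2 — sample covariance matrix, S[i,j] = (1/(n-1)) · Σ_k (x_{k,i} - mean_i) · (x_{k,j} - mean_j), divisor n-1 = 4:
  S[X,X] = ((-3.4)·(-3.4) + (-1.4)·(-1.4) + (1.6)·(1.6) + (3.6)·(3.6) + (-0.4)·(-0.4)) / 4 = 29.2/4 = 7.3
  S[X,Y] = ((-3.4)·(3.2) + (-1.4)·(4.2) + (1.6)·(-3.8) + (3.6)·(-1.8) + (-0.4)·(-1.8)) / 4 = -28.6/4 = -7.15
  S[Y,Y] = ((3.2)·(3.2) + (4.2)·(4.2) + (-3.8)·(-3.8) + (-1.8)·(-1.8) + (-1.8)·(-1.8)) / 4 = 48.8/4 = 12.2
  S = [[7.3, -7.15],
 [-7.15, 12.2]].

Step 3 — invert S. det(S) = 7.3·12.2 - (-7.15)² = 37.9375.
  S^{-1} = (1/det) · [[d, -b], [-b, a]] = [[0.3216, 0.1885],
 [0.1885, 0.1924]].

Step 4 — quadratic form (x̄ - mu_0)^T · S^{-1} · (x̄ - mu_0):
  S^{-1} · (x̄ - mu_0) = (0.7341, 0.4138),
  (x̄ - mu_0)^T · [...] = (2.4)·(0.7341) + (-0.2)·(0.4138) = 1.6791.

Step 5 — scale by n: T² = 5 · 1.6791 = 8.3954.

T² ≈ 8.3954


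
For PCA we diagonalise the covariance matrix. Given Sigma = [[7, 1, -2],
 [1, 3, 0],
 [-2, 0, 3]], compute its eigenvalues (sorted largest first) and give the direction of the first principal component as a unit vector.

Step 1 — characteristic polynomial p(λ) = det(λI - Sigma) = λ³ - tr·λ² + c_1·λ - det, where tr = trace, c_1 = sum of the principal 2×2 minors, det = det(Sigma):
  tr = 7 + 3 + 3 = 13,
  c_1 = (7·3 - (1)²) + (7·3 - (-2)²) + (3·3 - (0)²) = 20 + 17 + 9 = 46,
  det = 7·(3·3 - (0)²) - (1)·((1)·3 - (0)·(-2)) + (-2)·((1)·(0) - 3·(-2)) = 7·(9) - (1)·(3) + (-2)·(6) = 48.
  So p(λ) = λ³ - 13λ² + 46λ - 48.
Step 2 — look for an integer root (rational root theorem: any rational root is an integer divisor of 48). Testing λ = 2:
  p(2) = 8 - 52 + 92 - 48 = 0  ✓
  Dividing out (λ - 2): p(λ) = (λ - 2)(λ² - 11λ + 24).
Step 3 — remaining eigenvalues from the quadratic λ² - 11λ + 24 = 0:
  Δ = 11² - 4·24 = 121 - 96 = 25,  λ = (11 ± √25)/2 = (11 ± 5)/2 = 8 or 3.
  Sorted: λ_1 = 8,  λ_2 = 3,  λ_3 = 2  (check: sum = 13 = tr ✓).

Step 4 — unit eigenvector for λ_1 = 8: v spans the null space of (Sigma - λ_1 I), whose rows are
  r_1 = (-1, 1, -2),  r_2 = (1, -5, 0),  r_3 = (-2, 0, -5).
  v is orthogonal to every row, so take v ∝ r_1 × r_2 = ((1)·(0) - (-2)·(-5), (-2)·(1) - (-1)·(0), (-1)·(-5) - (1)·(1)) = (-10, -2, 4).
  Rescale (divide by 2; multiply by -1 so the first nonzero entry is positive): u = (5, 1, -2).
  ||u|| = √((5)² + (1)² + (-2)²) = √(30) ≈ 5.4772,  v_1 = u/||u|| ≈ (0.9129, 0.1826, -0.3651) (||v_1|| = 1).

λ_1 = 8,  λ_2 = 3,  λ_3 = 2;  v_1 ≈ (0.9129, 0.1826, -0.3651)


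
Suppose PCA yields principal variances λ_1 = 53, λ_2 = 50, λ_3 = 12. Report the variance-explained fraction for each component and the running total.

Step 1 — total variance = trace(Sigma) = Σ λ_i = 53 + 50 + 12 = 115.

Step 2 — fraction explained by component i = λ_i / Σ λ:
  PC1: 53/115 = 0.4609
  PC2: 50/115 = 0.4348
  PC3: 12/115 = 0.1043

Step 3 — cumulative fraction after k components = (λ_1 + ... + λ_k) / Σ λ:
  k = 1: 53/115 = 0.4609
  k = 2: (53 + 50)/115 = 103/115 = 0.8957
  k = 3: (53 + 50 + 12)/115 = 115/115 = 1

Summary (fraction, with percent):

explained: PC1 0.4609 (46.09%), PC2 0.4348 (43.48%), PC3 0.1043 (10.43%);  cumulative: 0.4609, 0.8957, 1
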